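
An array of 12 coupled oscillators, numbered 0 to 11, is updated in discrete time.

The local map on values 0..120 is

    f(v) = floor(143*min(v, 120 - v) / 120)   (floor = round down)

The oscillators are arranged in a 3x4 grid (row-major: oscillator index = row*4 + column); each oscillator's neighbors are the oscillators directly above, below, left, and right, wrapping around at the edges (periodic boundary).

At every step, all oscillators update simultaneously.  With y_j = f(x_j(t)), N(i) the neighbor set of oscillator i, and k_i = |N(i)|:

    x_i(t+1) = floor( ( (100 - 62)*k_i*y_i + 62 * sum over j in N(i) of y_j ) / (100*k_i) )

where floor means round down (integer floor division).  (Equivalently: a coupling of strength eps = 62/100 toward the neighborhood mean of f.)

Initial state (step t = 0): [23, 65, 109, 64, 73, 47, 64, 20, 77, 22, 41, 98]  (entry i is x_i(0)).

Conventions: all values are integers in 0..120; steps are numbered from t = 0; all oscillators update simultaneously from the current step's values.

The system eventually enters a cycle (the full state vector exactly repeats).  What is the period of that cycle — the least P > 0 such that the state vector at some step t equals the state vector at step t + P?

Answer: 4
Key observation: The state at step 6, [70, 71, 70, 70, 70, 71, 70, 70, 70, 70, 70, 70], reappears at step 10 — and no state repeats earlier — so the cycle the system enters has period 4.

Derivation:
t=0: [23, 65, 109, 64, 73, 47, 64, 20, 77, 22, 41, 98]
t=1: [47, 43, 42, 38, 45, 54, 46, 41, 40, 43, 38, 39]
t=2: [51, 53, 49, 48, 53, 56, 52, 48, 49, 51, 48, 46]
t=3: [60, 61, 58, 57, 61, 63, 60, 58, 58, 60, 57, 56]
t=4: [69, 69, 68, 68, 69, 69, 69, 68, 69, 69, 68, 67]
t=5: [60, 60, 60, 61, 60, 60, 60, 61, 60, 60, 61, 61]
t=6: [70, 71, 70, 70, 70, 71, 70, 70, 70, 70, 70, 70]
t=7: [58, 58, 58, 59, 58, 58, 58, 59, 59, 58, 59, 59]
t=8: [69, 69, 69, 69, 69, 69, 69, 69, 69, 69, 69, 70]
t=9: [60, 60, 60, 59, 60, 60, 60, 59, 59, 60, 59, 59]
t=10: [70, 71, 70, 70, 70, 71, 70, 70, 70, 70, 70, 70]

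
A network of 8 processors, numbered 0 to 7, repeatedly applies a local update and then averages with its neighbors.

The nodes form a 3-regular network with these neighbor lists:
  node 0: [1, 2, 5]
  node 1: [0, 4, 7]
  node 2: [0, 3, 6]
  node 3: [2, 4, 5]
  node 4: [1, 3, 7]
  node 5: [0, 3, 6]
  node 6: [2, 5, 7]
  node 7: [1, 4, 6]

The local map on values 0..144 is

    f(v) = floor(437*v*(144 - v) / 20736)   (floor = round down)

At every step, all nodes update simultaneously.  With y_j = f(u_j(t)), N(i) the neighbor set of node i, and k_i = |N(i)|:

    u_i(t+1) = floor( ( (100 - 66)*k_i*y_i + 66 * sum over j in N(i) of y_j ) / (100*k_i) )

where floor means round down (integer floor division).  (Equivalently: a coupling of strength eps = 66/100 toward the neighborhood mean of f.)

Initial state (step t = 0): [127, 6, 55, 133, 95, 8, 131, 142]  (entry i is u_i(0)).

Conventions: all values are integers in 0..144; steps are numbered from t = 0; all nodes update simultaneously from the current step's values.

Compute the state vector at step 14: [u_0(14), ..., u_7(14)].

Answer: [90, 90, 90, 90, 90, 90, 90, 90]

Derivation:
t=0: [127, 6, 55, 133, 95, 8, 131, 142]
t=1: [46, 38, 59, 59, 44, 31, 40, 34]
t=2: [89, 86, 98, 95, 90, 87, 85, 84]
t=3: [101, 104, 99, 99, 102, 102, 102, 104]
t=4: [90, 88, 91, 91, 89, 90, 90, 88]
t=5: [102, 102, 101, 101, 102, 101, 102, 102]
t=6: [90, 90, 90, 90, 90, 90, 90, 90]
t=7: [102, 102, 102, 102, 102, 102, 102, 102]
t=8: [90, 90, 90, 90, 90, 90, 90, 90]
t=9: [102, 102, 102, 102, 102, 102, 102, 102]
t=10: [90, 90, 90, 90, 90, 90, 90, 90]
t=11: [102, 102, 102, 102, 102, 102, 102, 102]
t=12: [90, 90, 90, 90, 90, 90, 90, 90]
t=13: [102, 102, 102, 102, 102, 102, 102, 102]
t=14: [90, 90, 90, 90, 90, 90, 90, 90]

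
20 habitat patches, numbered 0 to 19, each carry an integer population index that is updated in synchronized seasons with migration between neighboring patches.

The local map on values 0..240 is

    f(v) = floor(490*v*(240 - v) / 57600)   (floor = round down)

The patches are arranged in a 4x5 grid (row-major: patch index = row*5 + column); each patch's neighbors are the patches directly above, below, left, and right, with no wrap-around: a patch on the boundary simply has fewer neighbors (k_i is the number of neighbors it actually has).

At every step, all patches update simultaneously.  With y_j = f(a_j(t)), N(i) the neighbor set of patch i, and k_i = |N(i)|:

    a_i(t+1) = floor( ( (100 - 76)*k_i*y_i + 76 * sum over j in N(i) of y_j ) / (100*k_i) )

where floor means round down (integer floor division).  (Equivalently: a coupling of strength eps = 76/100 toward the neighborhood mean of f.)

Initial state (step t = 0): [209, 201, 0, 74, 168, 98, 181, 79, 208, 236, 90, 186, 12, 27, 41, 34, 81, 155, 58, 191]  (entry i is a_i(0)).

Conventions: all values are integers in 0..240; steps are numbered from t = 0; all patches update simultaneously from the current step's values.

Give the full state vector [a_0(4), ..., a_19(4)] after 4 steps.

Simulating step by step:
t=0: [209, 201, 0, 74, 168, 98, 181, 79, 208, 236, 90, 186, 12, 27, 41, 34, 81, 155, 58, 191]
t=1: [83, 52, 70, 64, 67, 93, 93, 58, 64, 59, 93, 84, 72, 56, 50, 98, 91, 82, 81, 79]
t=2: [102, 102, 91, 97, 93, 114, 103, 100, 91, 90, 115, 111, 99, 94, 91, 116, 113, 108, 103, 97]
t=3: [120, 118, 117, 115, 115, 120, 120, 117, 116, 115, 121, 120, 118, 116, 115, 122, 121, 120, 118, 117]
t=4: [122, 122, 122, 122, 122, 122, 122, 122, 122, 122, 122, 122, 122, 122, 122, 122, 122, 122, 122, 122]

Answer: [122, 122, 122, 122, 122, 122, 122, 122, 122, 122, 122, 122, 122, 122, 122, 122, 122, 122, 122, 122]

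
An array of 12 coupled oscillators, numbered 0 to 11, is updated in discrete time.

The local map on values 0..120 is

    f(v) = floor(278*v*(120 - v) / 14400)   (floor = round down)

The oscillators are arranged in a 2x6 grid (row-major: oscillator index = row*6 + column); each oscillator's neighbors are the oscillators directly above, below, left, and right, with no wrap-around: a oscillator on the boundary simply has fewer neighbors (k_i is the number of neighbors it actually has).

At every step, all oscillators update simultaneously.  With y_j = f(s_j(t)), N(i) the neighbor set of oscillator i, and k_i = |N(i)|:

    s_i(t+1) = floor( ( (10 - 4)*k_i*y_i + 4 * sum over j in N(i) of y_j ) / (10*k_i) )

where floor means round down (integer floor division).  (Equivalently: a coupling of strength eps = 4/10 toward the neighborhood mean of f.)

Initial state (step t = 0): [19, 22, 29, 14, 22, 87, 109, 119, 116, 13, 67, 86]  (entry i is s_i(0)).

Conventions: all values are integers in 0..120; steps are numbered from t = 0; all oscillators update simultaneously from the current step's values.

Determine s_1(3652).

Simulating step by step:
t=0: [19, 22, 29, 14, 22, 87, 109, 119, 116, 13, 67, 86]
t=1: [35, 36, 40, 32, 44, 52, 21, 10, 15, 29, 57, 58]
t=2: [53, 53, 55, 55, 63, 67, 39, 29, 35, 50, 65, 68]
t=3: [66, 65, 67, 68, 68, 68, 59, 54, 59, 66, 68, 68]
t=4: [68, 68, 68, 68, 68, 68, 68, 68, 68, 68, 68, 68]
t=5: [68, 68, 68, 68, 68, 68, 68, 68, 68, 68, 68, 68]

Answer: s_1(3652) = 68
Key observation: The state at step 4, [68, 68, 68, 68, 68, 68, 68, 68, 68, 68, 68, 68], reappears at step 5: the system is in a cycle of period 1 from step 4 on.  Therefore the state at step 3652 equals the state at step 4 + ((3652 - 4) mod 1) = 4, which is [68, 68, 68, 68, 68, 68, 68, 68, 68, 68, 68, 68].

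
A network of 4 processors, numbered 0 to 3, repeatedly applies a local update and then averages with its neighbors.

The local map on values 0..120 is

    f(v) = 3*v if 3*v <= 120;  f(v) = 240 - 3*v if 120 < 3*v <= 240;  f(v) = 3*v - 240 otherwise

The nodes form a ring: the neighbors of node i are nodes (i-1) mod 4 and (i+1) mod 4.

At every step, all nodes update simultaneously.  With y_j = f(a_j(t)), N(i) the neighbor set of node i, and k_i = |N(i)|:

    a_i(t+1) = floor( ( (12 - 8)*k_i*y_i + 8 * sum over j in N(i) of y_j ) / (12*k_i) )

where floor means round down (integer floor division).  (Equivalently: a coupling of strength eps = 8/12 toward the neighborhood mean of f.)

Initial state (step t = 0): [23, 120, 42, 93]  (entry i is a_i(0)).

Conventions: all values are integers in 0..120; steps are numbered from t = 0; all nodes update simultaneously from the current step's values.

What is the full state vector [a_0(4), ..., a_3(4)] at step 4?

Simulating step by step:
t=0: [23, 120, 42, 93]
t=1: [76, 101, 91, 74]
t=2: [31, 36, 38, 21]
t=3: [88, 105, 95, 90]
t=4: [43, 48, 50, 33]

Answer: [43, 48, 50, 33]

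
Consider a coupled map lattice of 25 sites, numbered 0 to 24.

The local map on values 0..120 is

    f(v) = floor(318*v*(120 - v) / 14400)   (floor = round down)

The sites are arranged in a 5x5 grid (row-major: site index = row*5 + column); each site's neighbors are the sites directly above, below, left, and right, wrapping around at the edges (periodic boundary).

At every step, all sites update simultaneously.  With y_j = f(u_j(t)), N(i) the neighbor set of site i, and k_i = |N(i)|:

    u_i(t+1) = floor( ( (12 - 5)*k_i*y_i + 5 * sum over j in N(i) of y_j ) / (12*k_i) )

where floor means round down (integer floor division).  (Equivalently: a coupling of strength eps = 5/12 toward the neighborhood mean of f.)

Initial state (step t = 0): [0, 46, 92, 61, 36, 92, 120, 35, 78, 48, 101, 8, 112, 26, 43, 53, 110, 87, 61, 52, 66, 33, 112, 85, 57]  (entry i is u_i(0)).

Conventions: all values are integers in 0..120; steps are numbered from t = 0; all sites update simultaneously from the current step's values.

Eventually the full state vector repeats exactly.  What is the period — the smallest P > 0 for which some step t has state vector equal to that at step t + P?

Answer: 2
Key observation: The state at step 5, [75, 75, 74, 74, 74, 75, 75, 75, 74, 75, 75, 75, 75, 75, 74, 74, 75, 75, 74, 74, 74, 75, 75, 74, 74], reappears at step 7 — and no state repeats earlier — so the cycle the system enters has period 2.

Derivation:
t=0: [0, 46, 92, 61, 36, 92, 120, 35, 78, 48, 101, 8, 112, 26, 43, 53, 110, 87, 61, 52, 66, 33, 112, 85, 57]
t=1: [28, 56, 57, 73, 62, 44, 22, 53, 70, 72, 48, 19, 31, 56, 68, 68, 37, 51, 73, 77, 68, 57, 36, 64, 75]
t=2: [64, 73, 77, 76, 75, 69, 55, 72, 77, 76, 72, 50, 63, 76, 77, 76, 67, 72, 75, 74, 75, 76, 71, 76, 75]
t=3: [77, 75, 73, 73, 74, 76, 77, 75, 73, 73, 75, 77, 77, 73, 73, 74, 76, 76, 74, 74, 74, 74, 75, 73, 74]
t=4: [73, 74, 74, 75, 74, 73, 73, 74, 74, 74, 74, 73, 73, 74, 74, 74, 73, 73, 74, 75, 74, 74, 74, 74, 75]
t=5: [75, 75, 74, 74, 74, 75, 75, 75, 74, 75, 75, 75, 75, 75, 74, 74, 75, 75, 74, 74, 74, 75, 75, 74, 74]
t=6: [74, 74, 74, 75, 74, 74, 74, 74, 74, 74, 74, 74, 74, 74, 74, 74, 74, 74, 74, 75, 74, 74, 74, 74, 75]
t=7: [75, 75, 74, 74, 74, 75, 75, 75, 74, 75, 75, 75, 75, 75, 74, 74, 75, 75, 74, 74, 74, 75, 75, 74, 74]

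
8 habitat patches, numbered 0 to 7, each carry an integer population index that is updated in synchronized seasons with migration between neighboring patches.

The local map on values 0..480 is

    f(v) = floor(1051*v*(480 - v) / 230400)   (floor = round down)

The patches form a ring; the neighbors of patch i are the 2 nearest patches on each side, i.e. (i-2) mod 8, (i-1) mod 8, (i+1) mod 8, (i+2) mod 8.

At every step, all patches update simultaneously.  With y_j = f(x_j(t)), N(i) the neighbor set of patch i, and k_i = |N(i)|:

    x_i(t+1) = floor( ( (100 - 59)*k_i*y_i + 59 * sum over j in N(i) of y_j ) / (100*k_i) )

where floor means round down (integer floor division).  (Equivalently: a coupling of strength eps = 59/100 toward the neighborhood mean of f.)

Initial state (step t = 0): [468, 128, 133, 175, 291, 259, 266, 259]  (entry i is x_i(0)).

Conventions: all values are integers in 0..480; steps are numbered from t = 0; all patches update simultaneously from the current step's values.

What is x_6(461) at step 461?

Answer: x_6(461) = 260
Key observation: The state at step 4, [260, 260, 260, 260, 260, 260, 260, 260], reappears at step 5: the system is in a cycle of period 1 from step 4 on.  Therefore the state at step 461 equals the state at step 4 + ((461 - 4) mod 1) = 4, which is [260, 260, 260, 260, 260, 260, 260, 260].

Derivation:
t=0: [468, 128, 133, 175, 291, 259, 266, 259]
t=1: [148, 193, 192, 236, 246, 256, 223, 217]
t=2: [243, 250, 250, 258, 260, 261, 255, 253]
t=3: [261, 261, 261, 261, 260, 260, 260, 261]
t=4: [260, 260, 260, 260, 260, 260, 260, 260]
t=5: [260, 260, 260, 260, 260, 260, 260, 260]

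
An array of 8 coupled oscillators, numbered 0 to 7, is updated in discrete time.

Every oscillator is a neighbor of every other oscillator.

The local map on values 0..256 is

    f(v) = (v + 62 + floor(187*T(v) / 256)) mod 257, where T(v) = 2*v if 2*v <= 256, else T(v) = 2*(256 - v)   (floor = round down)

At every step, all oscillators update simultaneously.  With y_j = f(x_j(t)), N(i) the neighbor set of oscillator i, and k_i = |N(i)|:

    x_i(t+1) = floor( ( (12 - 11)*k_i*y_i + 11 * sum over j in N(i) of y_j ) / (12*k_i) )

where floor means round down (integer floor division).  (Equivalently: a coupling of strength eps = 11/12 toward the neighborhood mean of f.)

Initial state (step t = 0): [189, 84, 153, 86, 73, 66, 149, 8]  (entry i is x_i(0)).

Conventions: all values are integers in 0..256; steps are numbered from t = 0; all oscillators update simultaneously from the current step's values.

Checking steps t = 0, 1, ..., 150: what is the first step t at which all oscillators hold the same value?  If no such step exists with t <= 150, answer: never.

Simulating step by step:
t=0: [189, 84, 153, 86, 73, 66, 149, 8]  (not all equal)
t=1: [111, 114, 110, 114, 104, 104, 110, 111]  (not all equal)
t=2: [74, 74, 74, 74, 75, 75, 74, 74]  (not all equal)
t=3: [244, 244, 244, 244, 244, 244, 244, 244]  (all equal)

Answer: 3
Key observation: Synchronization is absorbing here: once all oscillators are equal they stay equal, and step 3 is the first all-equal step.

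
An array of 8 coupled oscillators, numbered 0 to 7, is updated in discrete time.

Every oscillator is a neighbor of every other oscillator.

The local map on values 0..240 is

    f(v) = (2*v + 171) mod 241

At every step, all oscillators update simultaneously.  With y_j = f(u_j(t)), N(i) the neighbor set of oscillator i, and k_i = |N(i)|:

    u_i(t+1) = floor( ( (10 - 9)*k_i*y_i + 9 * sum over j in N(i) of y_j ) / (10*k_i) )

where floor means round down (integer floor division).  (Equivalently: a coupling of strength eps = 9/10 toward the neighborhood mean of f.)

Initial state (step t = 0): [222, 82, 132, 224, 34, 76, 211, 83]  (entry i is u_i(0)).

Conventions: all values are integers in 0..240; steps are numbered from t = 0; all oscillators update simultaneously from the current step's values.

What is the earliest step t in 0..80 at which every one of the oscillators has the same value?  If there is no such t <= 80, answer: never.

Simulating step by step:
t=0: [222, 82, 132, 224, 34, 76, 211, 83]  (not all equal)
t=1: [135, 136, 134, 135, 132, 137, 136, 136]  (not all equal)
t=2: [200, 200, 200, 200, 200, 200, 200, 200]  (all equal)

Answer: 2
Key observation: Synchronization is absorbing here: once all oscillators are equal they stay equal, and step 2 is the first all-equal step.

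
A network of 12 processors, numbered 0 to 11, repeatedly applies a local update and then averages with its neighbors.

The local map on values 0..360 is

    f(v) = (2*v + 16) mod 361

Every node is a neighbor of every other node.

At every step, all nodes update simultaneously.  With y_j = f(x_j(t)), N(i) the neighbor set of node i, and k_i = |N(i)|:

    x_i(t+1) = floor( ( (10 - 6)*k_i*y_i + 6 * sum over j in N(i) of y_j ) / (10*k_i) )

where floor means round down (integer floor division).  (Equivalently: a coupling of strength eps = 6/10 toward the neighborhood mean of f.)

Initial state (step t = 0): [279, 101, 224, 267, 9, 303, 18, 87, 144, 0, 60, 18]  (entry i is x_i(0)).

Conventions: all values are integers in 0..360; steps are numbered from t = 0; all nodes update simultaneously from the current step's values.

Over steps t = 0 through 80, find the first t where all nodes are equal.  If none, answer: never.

Answer: 22
Key observation: Synchronization is absorbing here: once all nodes are equal they stay equal, and step 22 is the first all-equal step.

Derivation:
t=0: [279, 101, 224, 267, 9, 303, 18, 87, 144, 0, 60, 18]  (not all equal)
t=1: [170, 171, 132, 161, 108, 186, 114, 162, 201, 101, 143, 114]  (not all equal)
t=2: [286, 287, 260, 280, 243, 172, 247, 280, 183, 238, 267, 247]  (not all equal)
t=3: [198, 199, 180, 194, 168, 244, 171, 194, 127, 165, 185, 171]  (not all equal)
t=4: [129, 130, 117, 127, 233, 161, 235, 127, 205, 231, 120, 235]  (not all equal)
t=5: [230, 231, 222, 228, 177, 252, 178, 228, 158, 176, 224, 178]  (not all equal)
t=6: [104, 105, 98, 102, 67, 119, 68, 102, 179, 67, 100, 68]  (not all equal)
t=7: [196, 197, 192, 195, 171, 207, 171, 195, 123, 171, 194, 171]  (not all equal)
t=8: [127, 127, 124, 126, 234, 134, 234, 126, 201, 234, 125, 234]  (not all equal)
t=9: [226, 226, 224, 225, 175, 231, 175, 225, 152, 175, 224, 175]  (not all equal)
t=10: [96, 96, 94, 95, 61, 99, 61, 95, 169, 61, 94, 61]  (not all equal)
t=11: [200, 200, 198, 199, 176, 202, 176, 199, 250, 176, 198, 176]  (not all equal)
t=12: [49, 49, 48, 48, 32, 50, 32, 48, 84, 32, 48, 32]  (not all equal)
t=13: [110, 110, 109, 109, 98, 110, 98, 109, 134, 98, 109, 98]  (not all equal)
t=14: [232, 232, 232, 232, 224, 232, 224, 232, 249, 224, 232, 224]  (not all equal)
t=15: [117, 117, 117, 117, 111, 117, 111, 117, 129, 111, 117, 111]  (not all equal)
t=16: [248, 248, 248, 248, 244, 248, 244, 248, 256, 244, 248, 244]  (not all equal)
t=17: [150, 150, 150, 150, 147, 150, 147, 150, 155, 147, 150, 147]  (not all equal)
t=18: [315, 315, 315, 315, 313, 315, 313, 315, 318, 313, 315, 313]  (not all equal)
t=19: [284, 284, 284, 284, 283, 284, 283, 284, 286, 283, 284, 283]  (not all equal)
t=20: [222, 222, 222, 222, 222, 222, 222, 222, 224, 222, 222, 222]  (not all equal)
t=21: [99, 99, 99, 99, 99, 99, 99, 99, 100, 99, 99, 99]  (not all equal)
t=22: [214, 214, 214, 214, 214, 214, 214, 214, 214, 214, 214, 214]  (all equal)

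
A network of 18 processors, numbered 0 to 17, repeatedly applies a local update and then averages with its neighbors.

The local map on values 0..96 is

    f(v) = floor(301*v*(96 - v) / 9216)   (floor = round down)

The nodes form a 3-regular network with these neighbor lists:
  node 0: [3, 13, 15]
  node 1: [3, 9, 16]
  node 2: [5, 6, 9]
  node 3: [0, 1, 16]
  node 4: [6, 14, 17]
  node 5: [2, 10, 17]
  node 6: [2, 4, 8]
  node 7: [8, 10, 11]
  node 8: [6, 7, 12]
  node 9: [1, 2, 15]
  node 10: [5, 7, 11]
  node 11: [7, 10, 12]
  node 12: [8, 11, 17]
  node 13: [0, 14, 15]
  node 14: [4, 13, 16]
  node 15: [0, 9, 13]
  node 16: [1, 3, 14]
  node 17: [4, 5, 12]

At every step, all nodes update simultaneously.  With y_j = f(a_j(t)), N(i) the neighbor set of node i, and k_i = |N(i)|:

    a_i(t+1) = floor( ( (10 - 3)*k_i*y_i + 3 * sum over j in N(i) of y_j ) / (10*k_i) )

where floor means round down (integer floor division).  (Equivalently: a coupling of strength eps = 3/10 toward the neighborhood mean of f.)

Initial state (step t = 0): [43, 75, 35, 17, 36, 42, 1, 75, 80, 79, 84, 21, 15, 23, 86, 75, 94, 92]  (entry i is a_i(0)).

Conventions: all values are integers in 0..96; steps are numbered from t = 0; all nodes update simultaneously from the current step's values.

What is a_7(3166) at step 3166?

Simulating step by step:
t=0: [43, 75, 35, 17, 36, 42, 1, 75, 80, 79, 84, 21, 15, 23, 86, 75, 94, 92]
t=1: [66, 44, 60, 43, 53, 63, 20, 48, 38, 47, 40, 47, 37, 53, 32, 52, 16, 26]
t=2: [67, 70, 68, 69, 69, 67, 55, 74, 69, 74, 72, 74, 70, 72, 65, 73, 50, 62]
t=3: [61, 60, 62, 61, 62, 62, 69, 54, 60, 54, 56, 53, 59, 57, 64, 55, 70, 65]
t=4: [69, 69, 67, 68, 66, 68, 62, 73, 69, 72, 72, 73, 70, 71, 66, 72, 61, 66]
t=5: [59, 60, 62, 62, 64, 61, 66, 54, 60, 57, 56, 54, 59, 57, 63, 56, 66, 63]
t=6: [71, 69, 68, 68, 66, 69, 65, 73, 69, 71, 72, 73, 70, 71, 67, 72, 65, 67]
t=7: [57, 60, 61, 61, 63, 60, 64, 54, 59, 57, 56, 54, 59, 57, 62, 56, 64, 62]
t=8: [71, 69, 69, 69, 67, 70, 66, 73, 70, 71, 72, 73, 71, 71, 68, 72, 66, 68]
t=9: [57, 60, 60, 60, 62, 59, 63, 54, 58, 57, 55, 54, 57, 57, 61, 56, 63, 61]
t=10: [71, 69, 70, 69, 68, 70, 67, 73, 71, 71, 73, 73, 71, 71, 69, 72, 67, 69]
t=11: [57, 60, 59, 60, 61, 58, 61, 54, 57, 57, 54, 54, 57, 57, 60, 56, 62, 59]
t=12: [71, 70, 70, 70, 69, 71, 69, 73, 71, 71, 73, 73, 72, 71, 69, 72, 68, 70]
t=13: [57, 59, 58, 59, 59, 57, 59, 54, 56, 57, 54, 54, 56, 57, 59, 56, 61, 58]
t=14: [72, 70, 71, 70, 71, 72, 71, 73, 72, 71, 73, 73, 72, 72, 70, 72, 69, 71]
t=15: [56, 58, 56, 58, 57, 56, 56, 54, 55, 57, 54, 54, 55, 56, 58, 56, 59, 56]
t=16: [72, 71, 72, 71, 72, 73, 72, 73, 73, 72, 73, 73, 73, 72, 71, 72, 71, 72]
t=17: [56, 56, 55, 56, 56, 54, 55, 54, 54, 56, 54, 54, 54, 56, 56, 56, 57, 55]
t=18: [73, 72, 73, 72, 73, 73, 73, 74, 73, 73, 74, 74, 73, 73, 72, 73, 72, 73]
t=19: [54, 55, 54, 55, 54, 53, 54, 53, 53, 54, 53, 53, 53, 54, 55, 54, 56, 54]
t=20: [73, 73, 74, 73, 73, 74, 74, 74, 74, 73, 74, 74, 74, 73, 73, 74, 73, 74]
t=21: [53, 54, 53, 54, 53, 53, 53, 53, 53, 53, 53, 53, 53, 53, 54, 53, 54, 53]
t=22: [74, 74, 74, 74, 74, 74, 74, 74, 74, 74, 74, 74, 74, 74, 74, 74, 74, 74]
t=23: [53, 53, 53, 53, 53, 53, 53, 53, 53, 53, 53, 53, 53, 53, 53, 53, 53, 53]
t=24: [74, 74, 74, 74, 74, 74, 74, 74, 74, 74, 74, 74, 74, 74, 74, 74, 74, 74]

Answer: a_7(3166) = 74
Key observation: The state at step 22, [74, 74, 74, 74, 74, 74, 74, 74, 74, 74, 74, 74, 74, 74, 74, 74, 74, 74], reappears at step 24: the system is in a cycle of period 2 from step 22 on.  Therefore the state at step 3166 equals the state at step 22 + ((3166 - 22) mod 2) = 22, which is [74, 74, 74, 74, 74, 74, 74, 74, 74, 74, 74, 74, 74, 74, 74, 74, 74, 74].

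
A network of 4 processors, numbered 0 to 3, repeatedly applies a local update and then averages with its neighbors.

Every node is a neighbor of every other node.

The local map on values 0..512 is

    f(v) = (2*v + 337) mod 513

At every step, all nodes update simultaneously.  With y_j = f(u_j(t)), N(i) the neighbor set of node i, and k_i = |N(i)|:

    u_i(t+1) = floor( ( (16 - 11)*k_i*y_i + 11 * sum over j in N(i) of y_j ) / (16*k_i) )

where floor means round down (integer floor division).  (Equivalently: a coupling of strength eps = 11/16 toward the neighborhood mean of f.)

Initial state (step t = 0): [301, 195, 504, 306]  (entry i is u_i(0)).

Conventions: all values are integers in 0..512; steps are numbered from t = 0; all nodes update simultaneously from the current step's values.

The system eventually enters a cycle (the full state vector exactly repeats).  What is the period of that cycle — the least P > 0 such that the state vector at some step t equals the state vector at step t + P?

Answer: 18
Key observation: The state at step 5, [363, 363, 363, 363], reappears at step 23 — and no state repeats earlier — so the cycle the system enters has period 18.

Derivation:
t=0: [301, 195, 504, 306]
t=1: [355, 337, 346, 356]
t=2: [126, 166, 125, 126]
t=3: [93, 100, 93, 93]
t=4: [13, 14, 13, 13]
t=5: [363, 363, 363, 363]
t=6: [37, 37, 37, 37]
t=7: [411, 411, 411, 411]
t=8: [133, 133, 133, 133]
t=9: [90, 90, 90, 90]
t=10: [4, 4, 4, 4]
t=11: [345, 345, 345, 345]
t=12: [1, 1, 1, 1]
t=13: [339, 339, 339, 339]
t=14: [502, 502, 502, 502]
t=15: [315, 315, 315, 315]
t=16: [454, 454, 454, 454]
t=17: [219, 219, 219, 219]
t=18: [262, 262, 262, 262]
t=19: [348, 348, 348, 348]
t=20: [7, 7, 7, 7]
t=21: [351, 351, 351, 351]
t=22: [13, 13, 13, 13]
t=23: [363, 363, 363, 363]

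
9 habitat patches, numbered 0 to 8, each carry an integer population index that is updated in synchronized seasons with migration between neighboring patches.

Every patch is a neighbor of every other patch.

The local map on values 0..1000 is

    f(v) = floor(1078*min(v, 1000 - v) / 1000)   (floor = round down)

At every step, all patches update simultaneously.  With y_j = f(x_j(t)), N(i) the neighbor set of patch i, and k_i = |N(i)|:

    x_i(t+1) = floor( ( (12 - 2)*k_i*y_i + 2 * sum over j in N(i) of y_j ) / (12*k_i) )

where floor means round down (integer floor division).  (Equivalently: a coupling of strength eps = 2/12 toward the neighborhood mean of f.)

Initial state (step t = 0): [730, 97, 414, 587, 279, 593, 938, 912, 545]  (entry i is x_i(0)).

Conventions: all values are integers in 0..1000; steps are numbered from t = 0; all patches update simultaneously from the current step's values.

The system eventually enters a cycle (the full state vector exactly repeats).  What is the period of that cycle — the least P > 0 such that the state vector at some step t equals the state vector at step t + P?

Answer: 6
Key observation: The state at step 28, [500, 500, 500, 500, 500, 500, 500, 500, 500], reappears at step 34 — and no state repeats earlier — so the cycle the system enters has period 6.

Derivation:
t=0: [730, 97, 414, 587, 279, 593, 938, 912, 545]
t=1: [292, 140, 418, 417, 299, 411, 109, 132, 453]
t=2: [315, 181, 425, 424, 321, 419, 154, 175, 456]
t=3: [339, 222, 436, 435, 345, 430, 199, 217, 463]
t=4: [365, 263, 451, 449, 370, 445, 243, 258, 474]
t=5: [393, 304, 469, 467, 397, 463, 286, 300, 488]
t=6: [423, 345, 490, 488, 426, 485, 330, 342, 507]
t=7: [455, 387, 514, 513, 458, 509, 374, 384, 517]
t=8: [487, 428, 514, 515, 490, 519, 417, 425, 512]
t=9: [519, 468, 518, 518, 522, 514, 458, 466, 521]
t=10: [516, 505, 517, 517, 514, 520, 496, 503, 515]
t=11: [521, 531, 520, 520, 523, 518, 532, 533, 522]
t=12: [515, 506, 516, 516, 513, 517, 505, 504, 514]
t=13: [522, 530, 521, 521, 524, 521, 531, 532, 523]
t=14: [514, 507, 515, 515, 512, 515, 506, 505, 513]
t=15: [523, 530, 522, 522, 526, 522, 530, 531, 524]
t=16: [513, 506, 514, 514, 510, 514, 506, 506, 512]
t=17: [524, 531, 523, 523, 527, 523, 531, 531, 526]
t=18: [512, 505, 513, 513, 509, 513, 505, 505, 509]
t=19: [526, 532, 524, 524, 528, 524, 532, 532, 528]
t=20: [509, 504, 512, 512, 508, 512, 504, 504, 508]
t=21: [529, 533, 526, 526, 529, 526, 533, 533, 529]
t=22: [506, 503, 509, 509, 506, 509, 503, 503, 506]
t=23: [532, 534, 529, 529, 532, 529, 534, 534, 532]
t=24: [504, 502, 506, 506, 504, 506, 502, 502, 504]
t=25: [534, 535, 532, 532, 534, 532, 535, 535, 534]
t=26: [502, 501, 503, 503, 502, 503, 501, 501, 502]
t=27: [536, 536, 535, 535, 536, 535, 536, 536, 536]
t=28: [500, 500, 500, 500, 500, 500, 500, 500, 500]
t=29: [539, 539, 539, 539, 539, 539, 539, 539, 539]
t=30: [496, 496, 496, 496, 496, 496, 496, 496, 496]
t=31: [534, 534, 534, 534, 534, 534, 534, 534, 534]
t=32: [502, 502, 502, 502, 502, 502, 502, 502, 502]
t=33: [536, 536, 536, 536, 536, 536, 536, 536, 536]
t=34: [500, 500, 500, 500, 500, 500, 500, 500, 500]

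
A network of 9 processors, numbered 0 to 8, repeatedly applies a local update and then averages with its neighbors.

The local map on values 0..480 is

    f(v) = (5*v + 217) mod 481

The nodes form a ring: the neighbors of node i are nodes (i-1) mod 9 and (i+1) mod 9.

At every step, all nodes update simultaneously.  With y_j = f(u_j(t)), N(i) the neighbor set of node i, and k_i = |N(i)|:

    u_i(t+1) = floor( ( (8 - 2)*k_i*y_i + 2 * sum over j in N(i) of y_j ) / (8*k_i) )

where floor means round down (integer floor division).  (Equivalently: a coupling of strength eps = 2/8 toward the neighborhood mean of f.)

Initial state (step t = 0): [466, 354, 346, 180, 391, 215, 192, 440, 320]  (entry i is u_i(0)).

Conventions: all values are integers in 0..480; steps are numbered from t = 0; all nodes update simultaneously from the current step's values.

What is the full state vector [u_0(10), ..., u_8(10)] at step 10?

Answer: [284, 362, 242, 137, 272, 190, 308, 147, 178]

Derivation:
t=0: [466, 354, 346, 180, 391, 215, 192, 440, 320]
t=1: [161, 67, 44, 150, 246, 305, 204, 82, 299]
t=2: [87, 115, 337, 58, 41, 259, 261, 177, 227]
t=3: [215, 312, 386, 129, 328, 114, 85, 163, 331]
t=4: [342, 319, 256, 365, 396, 301, 167, 126, 371]
t=5: [66, 283, 101, 129, 254, 254, 148, 304, 157]
t=6: [78, 180, 252, 321, 86, 98, 399, 285, 75]
t=7: [127, 136, 92, 309, 200, 226, 269, 199, 123]
t=8: [374, 382, 238, 295, 279, 335, 168, 246, 340]
t=9: [206, 228, 390, 263, 214, 369, 127, 74, 376]
t=10: [284, 362, 242, 137, 272, 190, 308, 147, 178]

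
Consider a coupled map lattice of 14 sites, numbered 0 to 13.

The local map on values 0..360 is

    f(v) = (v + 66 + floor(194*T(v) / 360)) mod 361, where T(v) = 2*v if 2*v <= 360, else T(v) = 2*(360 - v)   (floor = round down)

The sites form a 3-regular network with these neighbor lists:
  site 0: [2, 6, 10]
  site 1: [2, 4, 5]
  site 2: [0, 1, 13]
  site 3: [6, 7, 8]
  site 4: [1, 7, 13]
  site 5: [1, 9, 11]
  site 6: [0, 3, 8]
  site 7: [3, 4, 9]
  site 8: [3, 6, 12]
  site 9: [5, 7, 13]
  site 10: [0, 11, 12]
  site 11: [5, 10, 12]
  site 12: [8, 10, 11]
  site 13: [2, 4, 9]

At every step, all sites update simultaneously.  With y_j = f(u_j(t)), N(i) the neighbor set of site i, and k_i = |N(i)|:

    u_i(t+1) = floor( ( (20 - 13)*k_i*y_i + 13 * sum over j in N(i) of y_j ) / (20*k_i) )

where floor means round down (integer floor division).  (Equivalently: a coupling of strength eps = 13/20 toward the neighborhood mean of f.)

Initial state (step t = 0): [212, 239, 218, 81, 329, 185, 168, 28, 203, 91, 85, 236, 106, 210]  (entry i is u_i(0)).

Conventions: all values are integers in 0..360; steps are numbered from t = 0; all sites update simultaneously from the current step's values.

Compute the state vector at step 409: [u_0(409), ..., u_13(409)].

Simulating step by step:
t=0: [212, 239, 218, 81, 329, 185, 168, 28, 203, 91, 85, 236, 106, 210]
t=1: [107, 73, 75, 137, 82, 114, 102, 163, 151, 149, 179, 157, 185, 112]
t=2: [225, 240, 251, 195, 203, 162, 239, 145, 159, 144, 112, 109, 54, 206]
t=3: [122, 67, 74, 51, 60, 94, 66, 36, 83, 28, 222, 214, 197, 59]
t=4: [219, 216, 230, 185, 181, 179, 228, 154, 181, 171, 128, 116, 111, 181]
t=5: [130, 76, 75, 65, 65, 122, 76, 55, 124, 59, 262, 259, 258, 73]
t=6: [229, 238, 245, 227, 204, 216, 264, 190, 220, 220, 129, 125, 126, 208]
t=7: [130, 74, 74, 75, 76, 129, 73, 76, 128, 76, 274, 273, 273, 75]
t=8: [227, 244, 244, 244, 221, 228, 268, 222, 226, 246, 128, 127, 127, 221]
t=9: [129, 74, 74, 74, 74, 129, 73, 74, 129, 74, 274, 274, 274, 74]
t=10: [226, 243, 243, 243, 219, 227, 268, 219, 226, 243, 127, 127, 127, 219]
t=11: [129, 74, 74, 74, 74, 129, 73, 74, 129, 74, 273, 273, 273, 74]
t=12: [226, 243, 243, 243, 219, 227, 268, 219, 226, 243, 127, 127, 127, 219]

Answer: [129, 74, 74, 74, 74, 129, 73, 74, 129, 74, 273, 273, 273, 74]
Key observation: The state at step 10, [226, 243, 243, 243, 219, 227, 268, 219, 226, 243, 127, 127, 127, 219], reappears at step 12: the system is in a cycle of period 2 from step 10 on.  Therefore the state at step 409 equals the state at step 10 + ((409 - 10) mod 2) = 11, which is [129, 74, 74, 74, 74, 129, 73, 74, 129, 74, 273, 273, 273, 74].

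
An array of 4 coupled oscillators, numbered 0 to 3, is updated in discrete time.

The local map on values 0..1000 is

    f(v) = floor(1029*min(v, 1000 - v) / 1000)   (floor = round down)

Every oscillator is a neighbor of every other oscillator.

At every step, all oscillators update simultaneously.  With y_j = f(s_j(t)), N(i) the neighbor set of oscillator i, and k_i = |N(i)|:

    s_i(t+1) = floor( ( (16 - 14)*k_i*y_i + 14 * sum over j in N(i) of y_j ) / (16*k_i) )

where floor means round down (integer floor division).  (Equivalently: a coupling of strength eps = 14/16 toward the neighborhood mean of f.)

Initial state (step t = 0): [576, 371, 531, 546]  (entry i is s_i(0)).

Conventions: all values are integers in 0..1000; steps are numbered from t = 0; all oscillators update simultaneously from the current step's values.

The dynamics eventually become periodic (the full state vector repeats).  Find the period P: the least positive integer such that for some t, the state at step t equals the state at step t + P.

Simulating step by step:
t=0: [576, 371, 531, 546]
t=1: [442, 451, 434, 437]
t=2: [453, 451, 454, 453]
t=3: [465, 466, 465, 465]
t=4: [478, 478, 478, 478]
t=5: [491, 491, 491, 491]
t=6: [505, 505, 505, 505]
t=7: [509, 509, 509, 509]
t=8: [505, 505, 505, 505]

Answer: 2
Key observation: The state at step 6, [505, 505, 505, 505], reappears at step 8 — and no state repeats earlier — so the cycle the system enters has period 2.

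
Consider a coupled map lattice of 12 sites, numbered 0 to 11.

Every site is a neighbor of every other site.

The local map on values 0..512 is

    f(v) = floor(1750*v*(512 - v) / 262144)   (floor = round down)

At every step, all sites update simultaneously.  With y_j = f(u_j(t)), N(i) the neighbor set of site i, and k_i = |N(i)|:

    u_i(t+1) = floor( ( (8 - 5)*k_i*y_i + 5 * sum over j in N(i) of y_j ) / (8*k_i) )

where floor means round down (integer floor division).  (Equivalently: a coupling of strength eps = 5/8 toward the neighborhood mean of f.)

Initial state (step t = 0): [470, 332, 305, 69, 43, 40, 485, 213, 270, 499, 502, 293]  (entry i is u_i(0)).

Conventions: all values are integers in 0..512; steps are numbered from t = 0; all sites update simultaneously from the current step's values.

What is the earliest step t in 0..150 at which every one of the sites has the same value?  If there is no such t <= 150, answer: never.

Simulating step by step:
t=0: [470, 332, 305, 69, 43, 40, 485, 213, 270, 499, 502, 293]  (not all equal)
t=1: [204, 289, 296, 227, 205, 202, 190, 298, 301, 176, 173, 299]  (not all equal)
t=2: [417, 421, 420, 421, 418, 417, 414, 419, 419, 410, 409, 419]  (not all equal)
t=3: [263, 261, 261, 261, 263, 263, 265, 262, 262, 268, 269, 262]  (not all equal)
t=4: [436, 436, 436, 436, 436, 436, 436, 436, 436, 436, 436, 436]  (all equal)

Answer: 4
Key observation: Synchronization is absorbing here: once all sites are equal they stay equal, and step 4 is the first all-equal step.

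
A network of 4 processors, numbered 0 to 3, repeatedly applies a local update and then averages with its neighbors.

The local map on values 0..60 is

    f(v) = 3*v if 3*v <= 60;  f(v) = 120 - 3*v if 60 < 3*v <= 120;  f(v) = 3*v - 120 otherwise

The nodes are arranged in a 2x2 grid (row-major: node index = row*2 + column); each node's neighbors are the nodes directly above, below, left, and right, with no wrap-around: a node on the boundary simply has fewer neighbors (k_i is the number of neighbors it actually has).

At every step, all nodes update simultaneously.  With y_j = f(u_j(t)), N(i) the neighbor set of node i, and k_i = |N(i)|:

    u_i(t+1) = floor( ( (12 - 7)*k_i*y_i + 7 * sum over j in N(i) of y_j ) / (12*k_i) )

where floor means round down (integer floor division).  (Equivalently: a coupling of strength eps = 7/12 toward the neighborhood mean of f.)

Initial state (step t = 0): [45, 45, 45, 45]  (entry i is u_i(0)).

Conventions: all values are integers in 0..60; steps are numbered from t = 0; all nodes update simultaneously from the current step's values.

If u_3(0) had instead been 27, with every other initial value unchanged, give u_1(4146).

Answer: u_1(4146) = 0
Key observation: The state at step 5, [0, 0, 0, 0], reappears at step 6: the system is in a cycle of period 1 from step 5 on.  Therefore the state at step 4146 equals the state at step 5 + ((4146 - 5) mod 1) = 5, which is [0, 0, 0, 0].

Derivation:
t=0: [45, 45, 45, 27]
t=1: [15, 22, 22, 25]
t=2: [50, 48, 48, 50]
t=3: [26, 27, 27, 26]
t=4: [40, 40, 40, 40]
t=5: [0, 0, 0, 0]
t=6: [0, 0, 0, 0]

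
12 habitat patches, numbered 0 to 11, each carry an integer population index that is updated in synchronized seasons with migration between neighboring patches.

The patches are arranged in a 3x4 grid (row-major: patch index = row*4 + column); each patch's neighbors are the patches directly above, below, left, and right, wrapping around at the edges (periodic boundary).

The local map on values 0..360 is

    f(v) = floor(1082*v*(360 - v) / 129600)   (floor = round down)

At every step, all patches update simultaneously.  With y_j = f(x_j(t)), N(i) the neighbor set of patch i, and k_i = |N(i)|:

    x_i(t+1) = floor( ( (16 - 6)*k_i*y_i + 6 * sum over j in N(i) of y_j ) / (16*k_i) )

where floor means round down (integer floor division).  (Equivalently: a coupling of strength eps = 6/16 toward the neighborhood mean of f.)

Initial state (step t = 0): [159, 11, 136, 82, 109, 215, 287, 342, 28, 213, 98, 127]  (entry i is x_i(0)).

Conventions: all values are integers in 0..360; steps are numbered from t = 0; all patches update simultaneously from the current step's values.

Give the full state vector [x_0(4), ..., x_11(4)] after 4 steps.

Answer: [256, 251, 256, 257, 256, 255, 257, 253, 257, 255, 257, 257]

Derivation:
t=0: [159, 11, 136, 82, 109, 215, 287, 342, 28, 213, 98, 127]
t=1: [215, 117, 215, 195, 203, 227, 181, 110, 142, 217, 221, 204]
t=2: [258, 244, 259, 262, 259, 254, 262, 243, 259, 255, 258, 260]
t=3: [219, 230, 219, 217, 220, 223, 217, 229, 218, 223, 218, 218]
t=4: [256, 251, 256, 257, 256, 255, 257, 253, 257, 255, 257, 257]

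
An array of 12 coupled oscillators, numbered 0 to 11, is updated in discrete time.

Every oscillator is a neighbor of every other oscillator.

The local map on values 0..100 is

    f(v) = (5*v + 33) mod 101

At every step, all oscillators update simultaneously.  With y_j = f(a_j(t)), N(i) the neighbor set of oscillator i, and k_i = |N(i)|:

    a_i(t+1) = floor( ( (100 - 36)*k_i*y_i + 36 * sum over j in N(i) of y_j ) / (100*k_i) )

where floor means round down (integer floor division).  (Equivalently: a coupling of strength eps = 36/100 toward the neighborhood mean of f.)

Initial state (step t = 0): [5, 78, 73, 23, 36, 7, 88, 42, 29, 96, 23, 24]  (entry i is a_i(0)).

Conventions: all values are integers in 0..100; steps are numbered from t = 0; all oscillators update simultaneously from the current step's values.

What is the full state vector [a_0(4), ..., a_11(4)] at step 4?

Answer: [81, 47, 44, 78, 60, 63, 29, 59, 51, 68, 78, 38]

Derivation:
t=0: [5, 78, 73, 23, 36, 7, 88, 42, 29, 96, 23, 24]
t=1: [54, 30, 77, 47, 26, 60, 61, 44, 66, 24, 47, 50]
t=2: [19, 69, 28, 59, 57, 37, 40, 50, 56, 51, 59, 68]
t=3: [33, 62, 61, 32, 26, 27, 36, 66, 23, 69, 32, 59]
t=4: [81, 47, 44, 78, 60, 63, 29, 59, 51, 68, 78, 38]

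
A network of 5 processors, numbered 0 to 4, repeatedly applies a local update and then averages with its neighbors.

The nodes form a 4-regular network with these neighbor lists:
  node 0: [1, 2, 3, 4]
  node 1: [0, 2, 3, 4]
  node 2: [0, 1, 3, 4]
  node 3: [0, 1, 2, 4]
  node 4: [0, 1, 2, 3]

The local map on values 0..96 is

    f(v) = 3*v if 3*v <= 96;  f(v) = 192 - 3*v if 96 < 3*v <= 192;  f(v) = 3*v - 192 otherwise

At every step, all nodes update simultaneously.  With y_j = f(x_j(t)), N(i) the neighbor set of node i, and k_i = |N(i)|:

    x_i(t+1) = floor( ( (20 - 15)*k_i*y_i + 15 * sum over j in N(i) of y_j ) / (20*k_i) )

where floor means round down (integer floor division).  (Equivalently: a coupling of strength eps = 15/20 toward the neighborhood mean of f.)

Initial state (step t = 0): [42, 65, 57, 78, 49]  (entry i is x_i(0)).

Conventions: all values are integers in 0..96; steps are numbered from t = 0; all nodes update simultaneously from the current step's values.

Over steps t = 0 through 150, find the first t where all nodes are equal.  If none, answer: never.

Simulating step by step:
t=0: [42, 65, 57, 78, 49]  (not all equal)
t=1: [37, 33, 34, 35, 36]  (not all equal)
t=2: [86, 87, 87, 87, 86]  (not all equal)
t=3: [67, 67, 67, 67, 67]  (all equal)

Answer: 3
Key observation: Synchronization is absorbing here: once all nodes are equal they stay equal, and step 3 is the first all-equal step.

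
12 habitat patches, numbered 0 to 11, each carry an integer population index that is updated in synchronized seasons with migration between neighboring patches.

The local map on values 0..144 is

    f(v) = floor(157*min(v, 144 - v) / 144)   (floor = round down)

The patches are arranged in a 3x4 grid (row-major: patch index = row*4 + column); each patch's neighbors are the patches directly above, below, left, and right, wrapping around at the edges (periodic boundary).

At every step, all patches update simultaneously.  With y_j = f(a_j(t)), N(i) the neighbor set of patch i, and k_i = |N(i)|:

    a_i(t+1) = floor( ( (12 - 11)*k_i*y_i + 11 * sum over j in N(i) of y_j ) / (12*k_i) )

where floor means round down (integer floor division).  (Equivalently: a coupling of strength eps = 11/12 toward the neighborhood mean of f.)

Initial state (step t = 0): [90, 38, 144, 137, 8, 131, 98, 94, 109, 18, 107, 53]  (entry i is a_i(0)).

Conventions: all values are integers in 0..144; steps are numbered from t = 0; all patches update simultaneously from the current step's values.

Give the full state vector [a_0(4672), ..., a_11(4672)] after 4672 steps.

Answer: [76, 76, 76, 76, 76, 76, 76, 76, 76, 76, 76, 76]
Key observation: The state at step 13, [74, 74, 74, 74, 74, 74, 74, 74, 74, 74, 74, 74], reappears at step 15: the system is in a cycle of period 2 from step 13 on.  Therefore the state at step 4672 equals the state at step 13 + ((4672 - 13) mod 2) = 14, which is [76, 76, 76, 76, 76, 76, 76, 76, 76, 76, 76, 76].

Derivation:
t=0: [90, 38, 144, 137, 8, 131, 98, 94, 109, 18, 107, 53]
t=1: [26, 24, 31, 39, 38, 28, 28, 32, 35, 32, 32, 36]
t=2: [36, 30, 33, 34, 33, 32, 32, 37, 35, 32, 34, 37]
t=3: [35, 35, 35, 38, 37, 33, 36, 36, 37, 35, 35, 38]
t=4: [39, 37, 38, 39, 38, 38, 37, 40, 39, 37, 38, 39]
t=5: [41, 40, 40, 42, 41, 40, 41, 41, 41, 40, 40, 42]
t=6: [44, 43, 43, 44, 43, 43, 43, 44, 44, 43, 43, 44]
t=7: [46, 46, 46, 46, 46, 46, 46, 46, 46, 46, 46, 46]
t=8: [50, 50, 50, 50, 50, 50, 50, 50, 50, 50, 50, 50]
t=9: [54, 54, 54, 54, 54, 54, 54, 54, 54, 54, 54, 54]
t=10: [58, 58, 58, 58, 58, 58, 58, 58, 58, 58, 58, 58]
t=11: [63, 63, 63, 63, 63, 63, 63, 63, 63, 63, 63, 63]
t=12: [68, 68, 68, 68, 68, 68, 68, 68, 68, 68, 68, 68]
t=13: [74, 74, 74, 74, 74, 74, 74, 74, 74, 74, 74, 74]
t=14: [76, 76, 76, 76, 76, 76, 76, 76, 76, 76, 76, 76]
t=15: [74, 74, 74, 74, 74, 74, 74, 74, 74, 74, 74, 74]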